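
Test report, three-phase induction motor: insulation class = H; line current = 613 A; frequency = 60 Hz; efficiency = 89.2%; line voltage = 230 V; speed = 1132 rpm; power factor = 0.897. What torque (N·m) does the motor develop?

P_in = √3·V·I·cosφ = 1.732 × 230 × 613 × 0.897 = 219043 W
P_out = η·P_in = 0.892 × 219043 = 195386 W
n = 1132 rpm
ω = 2π×1132/60 = 118.5 rad/s
τ = P_out/ω = 195386/118.5 = 1650 N·m

1650 N·m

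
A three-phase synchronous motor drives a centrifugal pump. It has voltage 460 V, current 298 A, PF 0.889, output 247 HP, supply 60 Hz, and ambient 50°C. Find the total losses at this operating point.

26800 W

P_in = √3·V·I·cosφ = 1.732×460×298×0.889 = 211069 W
P_out = 247×746 = 184262 W
Losses = P_in − P_out = 211069 − 184262 = 26807 W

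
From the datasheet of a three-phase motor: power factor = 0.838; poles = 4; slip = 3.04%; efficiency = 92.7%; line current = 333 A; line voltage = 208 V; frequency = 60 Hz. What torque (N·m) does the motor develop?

P_in = √3·V·I·cosφ = 1.732 × 208 × 333 × 0.838 = 100531 W
P_out = η·P_in = 0.927 × 100531 = 93192 W
n_s = 120×60/4 = 1800 rpm; n = 1800×(1−0.0304) = 1745 rpm
ω = 2π×1745/60 = 182.7 rad/s
τ = P_out/ω = 93192/182.7 = 510 N·m

510 N·m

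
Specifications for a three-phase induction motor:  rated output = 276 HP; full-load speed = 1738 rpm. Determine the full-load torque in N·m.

P_out = 276 × 746 = 205896 W
ω = 2π × 1738/60 = 182 rad/s
τ = P_out/ω = 205896/182 = 1130 N·m

1130 N·m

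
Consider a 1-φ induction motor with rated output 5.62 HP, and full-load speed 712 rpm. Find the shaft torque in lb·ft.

P_out = 5.62 × 746 = 4193 W
ω = 2π × 712/60 = 74.56 rad/s
τ = P_out/ω = 4193/74.56 = 56.24 N·m
In lb·ft: 56.24/1.356 = 41.5 lb·ft

41.5 lb·ft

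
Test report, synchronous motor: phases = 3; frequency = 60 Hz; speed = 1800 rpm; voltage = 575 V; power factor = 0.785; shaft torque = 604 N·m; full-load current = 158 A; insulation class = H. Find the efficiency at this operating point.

92.2 %

ω = 2π × 1800/60 = 188.5 rad/s; P_out = τω = 604 × 188.5 = 113854 W
P_in = √3·V_L·I_L·cosφ = 1.732 × 575 × 158 × 0.785 = 123521 W
η = P_out / P_in = 113854 / 123521 = 0.922 = 92.2%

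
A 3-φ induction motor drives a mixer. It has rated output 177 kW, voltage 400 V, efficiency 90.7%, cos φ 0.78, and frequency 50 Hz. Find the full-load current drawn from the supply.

361 A

P_out = 177 kW = 177000 W
P_in = P_out / η = 177000 / 0.907 = 195149 W
I_L = P_in / (√3·V_L·cosφ) = 195149 / (1.732 × 400 × 0.78) = 361 A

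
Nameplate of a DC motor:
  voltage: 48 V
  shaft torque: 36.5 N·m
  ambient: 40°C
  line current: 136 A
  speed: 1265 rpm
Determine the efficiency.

ω = 2π × 1265/60 = 132.5 rad/s; P_out = τω = 36.5 × 132.5 = 4836 W
P_in = V·I = 48 × 136 = 6528 W
η = P_out / P_in = 4836 / 6528 = 0.741 = 74.1%

74.1 %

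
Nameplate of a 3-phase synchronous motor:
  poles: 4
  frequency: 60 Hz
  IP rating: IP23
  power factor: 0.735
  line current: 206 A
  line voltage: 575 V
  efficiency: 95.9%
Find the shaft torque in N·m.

P_in = √3·V·I·cosφ = 1.732 × 575 × 206 × 0.735 = 150789 W
P_out = η·P_in = 0.959 × 150789 = 144607 W
n = n_s = 120×60/4 = 1800 rpm (synchronous)
ω = 2π×1800/60 = 188.5 rad/s
τ = P_out/ω = 144607/188.5 = 767 N·m

767 N·m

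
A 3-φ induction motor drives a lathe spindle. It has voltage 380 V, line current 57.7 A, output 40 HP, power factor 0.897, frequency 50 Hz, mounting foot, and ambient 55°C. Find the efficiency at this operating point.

P_out = 40 × 746 = 29840 W
P_in = √3·V_L·I_L·cosφ = 1.732 × 380 × 57.7 × 0.897 = 34064 W
η = P_out / P_in = 29840 / 34064 = 0.876 = 87.6%

87.6 %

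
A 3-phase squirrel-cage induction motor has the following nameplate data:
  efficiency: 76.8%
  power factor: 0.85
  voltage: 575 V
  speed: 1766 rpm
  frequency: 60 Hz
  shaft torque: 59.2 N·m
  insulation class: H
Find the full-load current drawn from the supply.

16.8 A

ω = 2π×1766/60 = 184.9 rad/s; P_out = τω = 59.2 × 184.9 = 10946 W
P_in = P_out / η = 10946 / 0.768 = 14253 W
I_L = P_in / (√3·V_L·cosφ) = 14253 / (1.732 × 575 × 0.85) = 16.8 A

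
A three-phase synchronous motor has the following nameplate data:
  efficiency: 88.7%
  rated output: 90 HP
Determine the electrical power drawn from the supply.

75.7 kW

P_out = 90 × 746 = 67140 W
P_in = P_out/η = 67140/0.887 = 75693 W = 75.7 kW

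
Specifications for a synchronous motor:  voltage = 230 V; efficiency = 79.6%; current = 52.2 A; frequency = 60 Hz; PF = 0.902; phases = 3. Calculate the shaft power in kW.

14.9 kW

P_in = √3·V·I·cosφ = 1.732 × 230 × 52.2 × 0.902 = 18757 W
P_out = η·P_in = 0.796 × 18757 = 14931 W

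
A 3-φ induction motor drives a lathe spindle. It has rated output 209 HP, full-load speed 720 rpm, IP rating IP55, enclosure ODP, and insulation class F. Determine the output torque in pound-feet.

P_out = 209 × 746 = 155914 W
ω = 2π × 720/60 = 75.4 rad/s
τ = P_out/ω = 155914/75.4 = 2068 N·m
In lb·ft: 2068/1.356 = 1530 lb·ft

1530 lb·ft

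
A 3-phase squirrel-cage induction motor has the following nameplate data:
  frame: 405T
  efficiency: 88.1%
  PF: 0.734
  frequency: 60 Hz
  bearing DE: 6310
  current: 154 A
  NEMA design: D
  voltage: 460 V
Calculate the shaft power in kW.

P_in = √3·V·I·cosφ = 1.732 × 460 × 154 × 0.734 = 90058 W
P_out = η·P_in = 0.881 × 90058 = 79341 W

79.3 kW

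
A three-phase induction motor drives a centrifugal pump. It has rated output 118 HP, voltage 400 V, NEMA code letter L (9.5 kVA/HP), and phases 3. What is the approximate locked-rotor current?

1620 A

S_LR = 9.5 × 118 = 1121 kVA
I_LR = S_LR/(√3·V_L) = 1121000/(1.732×400) = 1620 A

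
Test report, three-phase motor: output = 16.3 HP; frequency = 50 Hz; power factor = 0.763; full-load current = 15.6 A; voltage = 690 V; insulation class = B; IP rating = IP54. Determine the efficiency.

85.5 %

P_out = 16.3 × 746 = 12160 W
P_in = √3·V_L·I_L·cosφ = 1.732 × 690 × 15.6 × 0.763 = 14225 W
η = P_out / P_in = 12160 / 14225 = 0.855 = 85.5%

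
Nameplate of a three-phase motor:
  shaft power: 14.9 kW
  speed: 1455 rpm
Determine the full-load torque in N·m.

ω = 2π × 1455/60 = 152.4 rad/s
τ = P/ω = 14900/152.4 = 97.8 N·m

97.8 N·m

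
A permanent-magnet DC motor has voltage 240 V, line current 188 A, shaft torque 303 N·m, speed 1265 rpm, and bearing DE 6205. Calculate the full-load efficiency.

ω = 2π × 1265/60 = 132.5 rad/s; P_out = τω = 303 × 132.5 = 40148 W
P_in = V·I = 240 × 188 = 45120 W
η = P_out / P_in = 40148 / 45120 = 0.890 = 89.0%

89.0 %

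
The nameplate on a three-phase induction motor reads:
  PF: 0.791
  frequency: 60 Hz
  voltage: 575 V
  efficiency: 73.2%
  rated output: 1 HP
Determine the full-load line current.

1.29 A

P_out = 1 × 746 = 746 W
P_in = P_out / η = 746 / 0.732 = 1019 W
I_L = P_in / (√3·V_L·cosφ) = 1019 / (1.732 × 575 × 0.791) = 1.29 A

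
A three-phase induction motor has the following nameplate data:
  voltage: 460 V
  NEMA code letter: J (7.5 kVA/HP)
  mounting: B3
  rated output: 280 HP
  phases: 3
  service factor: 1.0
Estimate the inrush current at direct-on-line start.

2640 A

S_LR = 7.5 × 280 = 2100 kVA
I_LR = S_LR/(√3·V_L) = 2100000/(1.732×460) = 2640 A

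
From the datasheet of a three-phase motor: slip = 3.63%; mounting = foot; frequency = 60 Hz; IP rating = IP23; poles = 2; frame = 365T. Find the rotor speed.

n_s = 120f/p = 120×60/2 = 3600 rpm
n = n_s(1 − s) = 3600 × (1 − 0.0363) = 3469 rpm

3469 rpm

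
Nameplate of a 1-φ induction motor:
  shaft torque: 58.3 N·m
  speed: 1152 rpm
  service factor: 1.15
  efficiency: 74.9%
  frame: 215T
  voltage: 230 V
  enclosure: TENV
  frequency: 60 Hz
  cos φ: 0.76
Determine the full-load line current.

ω = 2π×1152/60 = 120.6 rad/s; P_out = τω = 58.3 × 120.6 = 7031 W
P_in = P_out / η = 7031 / 0.749 = 9387 W
I = P_in / (V·cosφ) = 9387 / (230 × 0.76) = 53.7 A

53.7 A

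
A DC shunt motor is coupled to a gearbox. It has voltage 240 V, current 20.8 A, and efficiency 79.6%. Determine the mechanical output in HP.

P_in = V·I = 240 × 20.8 = 4992 W
P_out = η·P_in = 0.796 × 4992 = 3974 W
= 3974/746 = 5.33 HP

5.33 HP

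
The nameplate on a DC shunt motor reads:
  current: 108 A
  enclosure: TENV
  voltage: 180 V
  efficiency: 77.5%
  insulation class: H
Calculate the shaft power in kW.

15.1 kW

P_in = V·I = 180 × 108 = 19440 W
P_out = η·P_in = 0.775 × 19440 = 15066 W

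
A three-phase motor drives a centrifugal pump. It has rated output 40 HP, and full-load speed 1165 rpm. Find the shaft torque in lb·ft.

180 lb·ft

P_out = 40 × 746 = 29840 W
ω = 2π × 1165/60 = 122 rad/s
τ = P_out/ω = 29840/122 = 244.6 N·m
In lb·ft: 244.6/1.356 = 180 lb·ft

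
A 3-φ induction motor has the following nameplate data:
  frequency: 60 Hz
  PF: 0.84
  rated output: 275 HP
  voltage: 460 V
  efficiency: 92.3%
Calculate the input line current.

332 A

P_out = 275 × 746 = 205150 W
P_in = P_out / η = 205150 / 0.923 = 222264 W
I_L = P_in / (√3·V_L·cosφ) = 222264 / (1.732 × 460 × 0.84) = 332 A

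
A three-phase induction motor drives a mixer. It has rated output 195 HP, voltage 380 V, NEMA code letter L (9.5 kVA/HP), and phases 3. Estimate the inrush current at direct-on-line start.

S_LR = 9.5 × 195 = 1852.5 kVA
I_LR = S_LR/(√3·V_L) = 1852500/(1.732×380) = 2810 A

2810 A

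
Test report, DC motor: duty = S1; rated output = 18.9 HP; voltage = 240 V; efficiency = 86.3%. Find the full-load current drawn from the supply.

68.1 A

P_out = 18.9 × 746 = 14099 W
P_in = P_out / η = 14099 / 0.863 = 16337 W
I = P_in / V = 16337 / 240 = 68.1 A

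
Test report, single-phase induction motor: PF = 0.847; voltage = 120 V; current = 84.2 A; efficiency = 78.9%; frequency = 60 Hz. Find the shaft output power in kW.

P_in = V·I·cosφ = 120 × 84.2 × 0.847 = 8558 W
P_out = η·P_in = 0.789 × 8558 = 6752 W

6.75 kW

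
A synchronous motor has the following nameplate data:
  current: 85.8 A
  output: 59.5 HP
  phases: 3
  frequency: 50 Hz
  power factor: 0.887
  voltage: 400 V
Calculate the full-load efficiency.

P_out = 59.5 × 746 = 44387 W
P_in = √3·V_L·I_L·cosφ = 1.732 × 400 × 85.8 × 0.887 = 52725 W
η = P_out / P_in = 44387 / 52725 = 0.842 = 84.2%

84.2 %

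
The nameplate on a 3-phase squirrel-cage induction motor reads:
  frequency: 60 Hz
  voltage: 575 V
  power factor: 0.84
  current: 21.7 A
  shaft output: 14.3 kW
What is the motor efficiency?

78.8 %

P_out = 14.3 kW = 14300 W
P_in = √3·V_L·I_L·cosφ = 1.732 × 575 × 21.7 × 0.84 = 18153 W
η = P_out / P_in = 14300 / 18153 = 0.788 = 78.8%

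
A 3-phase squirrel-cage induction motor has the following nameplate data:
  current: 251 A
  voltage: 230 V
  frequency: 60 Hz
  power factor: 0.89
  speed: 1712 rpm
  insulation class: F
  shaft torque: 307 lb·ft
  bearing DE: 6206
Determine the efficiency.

τ = 307 lb·ft × 1.356 = 416.3 N·m
ω = 2π × 1712/60 = 179.3 rad/s; P_out = τω = 416.3 × 179.3 = 74643 W
P_in = √3·V_L·I_L·cosφ = 1.732 × 230 × 251 × 0.89 = 88990 W
η = P_out / P_in = 74643 / 88990 = 0.839 = 83.9%

83.9 %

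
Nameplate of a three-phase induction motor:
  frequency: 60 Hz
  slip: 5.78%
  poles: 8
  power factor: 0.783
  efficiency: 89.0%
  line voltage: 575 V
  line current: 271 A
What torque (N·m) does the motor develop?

P_in = √3·V·I·cosφ = 1.732 × 575 × 271 × 0.783 = 211323 W
P_out = η·P_in = 0.89 × 211323 = 188077 W
n_s = 120×60/8 = 900 rpm; n = 900×(1−0.0578) = 848 rpm
ω = 2π×848/60 = 88.8 rad/s
τ = P_out/ω = 188077/88.8 = 2120 N·m

2120 N·m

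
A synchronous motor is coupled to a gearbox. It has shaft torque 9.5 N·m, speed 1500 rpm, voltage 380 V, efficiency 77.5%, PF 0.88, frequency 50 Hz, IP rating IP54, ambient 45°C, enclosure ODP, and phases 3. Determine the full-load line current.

3.32 A

ω = 2π×1500/60 = 157.1 rad/s; P_out = τω = 9.5 × 157.1 = 1492 W
P_in = P_out / η = 1492 / 0.775 = 1925 W
I_L = P_in / (√3·V_L·cosφ) = 1925 / (1.732 × 380 × 0.88) = 3.32 A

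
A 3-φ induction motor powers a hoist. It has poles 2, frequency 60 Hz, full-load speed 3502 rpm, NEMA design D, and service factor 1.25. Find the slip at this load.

2.72 %

n_s = 120f/p = 120×60/2 = 3600 rpm
s = (n_s − n)/n_s = (3600 − 3502)/3600 = 0.0272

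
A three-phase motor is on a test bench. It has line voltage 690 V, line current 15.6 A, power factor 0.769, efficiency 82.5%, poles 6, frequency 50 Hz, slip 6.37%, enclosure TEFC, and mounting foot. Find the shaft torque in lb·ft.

P_in = √3·V·I·cosφ = 1.732 × 690 × 15.6 × 0.769 = 14337 W
P_out = η·P_in = 0.825 × 14337 = 11828 W
n_s = 120×50/6 = 1000 rpm; n = 1000×(1−0.0637) = 936 rpm
ω = 2π×936/60 = 98.02 rad/s
τ = P_out/ω = 11828/98.02 = 120.7 N·m
In lb·ft: 120.7/1.356 = 89 lb·ft

89 lb·ft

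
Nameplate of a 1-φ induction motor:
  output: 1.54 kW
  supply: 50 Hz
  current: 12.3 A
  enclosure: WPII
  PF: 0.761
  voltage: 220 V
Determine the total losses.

P_in = V·I·cosφ = 220×12.3×0.761 = 2059 W
P_out = 1540 W
Losses = P_in − P_out = 2059 − 1540 = 519 W

519 W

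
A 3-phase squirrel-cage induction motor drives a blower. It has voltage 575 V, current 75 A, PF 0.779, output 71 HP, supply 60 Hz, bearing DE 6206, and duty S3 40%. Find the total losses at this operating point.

P_in = √3·V·I·cosφ = 1.732×575×75×0.779 = 58185 W
P_out = 71×746 = 52966 W
Losses = P_in − P_out = 58185 − 52966 = 5219 W

5220 W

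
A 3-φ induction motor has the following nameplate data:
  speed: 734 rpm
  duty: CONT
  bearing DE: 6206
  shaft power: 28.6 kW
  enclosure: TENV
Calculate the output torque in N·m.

372 N·m

ω = 2π × 734/60 = 76.86 rad/s
τ = P/ω = 28600/76.86 = 372 N·m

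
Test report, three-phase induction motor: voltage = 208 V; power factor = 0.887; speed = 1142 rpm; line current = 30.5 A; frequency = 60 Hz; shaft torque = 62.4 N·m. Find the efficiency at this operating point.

76.6 %

ω = 2π × 1142/60 = 119.6 rad/s; P_out = τω = 62.4 × 119.6 = 7463 W
P_in = √3·V_L·I_L·cosφ = 1.732 × 208 × 30.5 × 0.887 = 9746 W
η = P_out / P_in = 7463 / 9746 = 0.766 = 76.6%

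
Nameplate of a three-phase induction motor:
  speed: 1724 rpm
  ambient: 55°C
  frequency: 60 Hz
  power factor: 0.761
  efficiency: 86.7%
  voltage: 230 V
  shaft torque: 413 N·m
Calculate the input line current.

284 A

ω = 2π×1724/60 = 180.5 rad/s; P_out = τω = 413 × 180.5 = 74547 W
P_in = P_out / η = 74547 / 0.867 = 85983 W
I_L = P_in / (√3·V_L·cosφ) = 85983 / (1.732 × 230 × 0.761) = 284 A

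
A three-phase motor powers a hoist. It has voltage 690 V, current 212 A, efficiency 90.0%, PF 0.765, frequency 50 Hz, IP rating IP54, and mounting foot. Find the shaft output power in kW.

174 kW

P_in = √3·V·I·cosφ = 1.732 × 690 × 212 × 0.765 = 193818 W
P_out = η·P_in = 0.9 × 193818 = 174436 W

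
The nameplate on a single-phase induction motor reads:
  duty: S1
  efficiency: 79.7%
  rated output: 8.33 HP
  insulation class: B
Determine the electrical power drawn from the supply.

P_out = 8.33 × 746 = 6214 W
P_in = P_out/η = 6214/0.797 = 7797 W = 7.8 kW

7.8 kW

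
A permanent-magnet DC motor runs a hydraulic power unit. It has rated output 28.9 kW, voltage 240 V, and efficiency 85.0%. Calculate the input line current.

142 A

P_out = 28.9 kW = 28900 W
P_in = P_out / η = 28900 / 0.850 = 34000 W
I = P_in / V = 34000 / 240 = 142 A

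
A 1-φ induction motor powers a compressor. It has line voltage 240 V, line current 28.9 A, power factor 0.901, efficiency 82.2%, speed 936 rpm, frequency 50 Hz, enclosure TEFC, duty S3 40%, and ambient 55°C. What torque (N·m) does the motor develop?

P_in = V·I·cosφ = 240 × 28.9 × 0.901 = 6249 W
P_out = η·P_in = 0.822 × 6249 = 5137 W
n = 936 rpm
ω = 2π×936/60 = 98.02 rad/s
τ = P_out/ω = 5137/98.02 = 52.4 N·m

52.4 N·m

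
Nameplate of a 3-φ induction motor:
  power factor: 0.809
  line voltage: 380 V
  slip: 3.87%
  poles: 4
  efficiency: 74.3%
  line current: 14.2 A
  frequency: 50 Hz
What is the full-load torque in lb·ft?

P_in = √3·V·I·cosφ = 1.732 × 380 × 14.2 × 0.809 = 7561 W
P_out = η·P_in = 0.743 × 7561 = 5618 W
n_s = 120×50/4 = 1500 rpm; n = 1500×(1−0.0387) = 1442 rpm
ω = 2π×1442/60 = 151 rad/s
τ = P_out/ω = 5618/151 = 37.21 N·m
In lb·ft: 37.21/1.356 = 27.4 lb·ft

27.4 lb·ft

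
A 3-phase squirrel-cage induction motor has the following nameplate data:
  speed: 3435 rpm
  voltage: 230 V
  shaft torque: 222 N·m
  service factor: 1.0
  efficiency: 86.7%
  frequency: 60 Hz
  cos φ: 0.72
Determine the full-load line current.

321 A

ω = 2π×3435/60 = 359.7 rad/s; P_out = τω = 222 × 359.7 = 79853 W
P_in = P_out / η = 79853 / 0.867 = 92103 W
I_L = P_in / (√3·V_L·cosφ) = 92103 / (1.732 × 230 × 0.72) = 321 A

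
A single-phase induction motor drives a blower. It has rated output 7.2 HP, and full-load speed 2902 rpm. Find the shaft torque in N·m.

17.7 N·m

P_out = 7.2 × 746 = 5371 W
ω = 2π × 2902/60 = 303.9 rad/s
τ = P_out/ω = 5371/303.9 = 17.7 N·m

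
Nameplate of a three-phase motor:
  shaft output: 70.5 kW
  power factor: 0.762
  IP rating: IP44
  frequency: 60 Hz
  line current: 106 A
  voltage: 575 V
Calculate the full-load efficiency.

87.6 %

P_out = 70.5 kW = 70500 W
P_in = √3·V_L·I_L·cosφ = 1.732 × 575 × 106 × 0.762 = 80441 W
η = P_out / P_in = 70500 / 80441 = 0.876 = 87.6%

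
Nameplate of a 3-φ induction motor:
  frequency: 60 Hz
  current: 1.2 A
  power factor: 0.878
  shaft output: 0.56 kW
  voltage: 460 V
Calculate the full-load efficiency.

P_out = 0.56 kW = 560 W
P_in = √3·V_L·I_L·cosφ = 1.732 × 460 × 1.2 × 0.878 = 839 W
η = P_out / P_in = 560 / 839 = 0.667 = 66.7%

66.7 %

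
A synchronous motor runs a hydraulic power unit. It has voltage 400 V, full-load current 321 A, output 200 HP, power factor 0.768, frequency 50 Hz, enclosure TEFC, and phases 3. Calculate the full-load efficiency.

P_out = 200 × 746 = 149200 W
P_in = √3·V_L·I_L·cosφ = 1.732 × 400 × 321 × 0.768 = 170795 W
η = P_out / P_in = 149200 / 170795 = 0.874 = 87.4%

87.4 %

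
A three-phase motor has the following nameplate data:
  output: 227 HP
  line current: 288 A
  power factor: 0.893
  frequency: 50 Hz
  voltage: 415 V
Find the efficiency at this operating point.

P_out = 227 × 746 = 169342 W
P_in = √3·V_L·I_L·cosφ = 1.732 × 415 × 288 × 0.893 = 184859 W
η = P_out / P_in = 169342 / 184859 = 0.916 = 91.6%

91.6 %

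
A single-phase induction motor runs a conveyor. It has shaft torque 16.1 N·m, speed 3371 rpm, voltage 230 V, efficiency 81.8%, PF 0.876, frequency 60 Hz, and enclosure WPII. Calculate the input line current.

ω = 2π×3371/60 = 353 rad/s; P_out = τω = 16.1 × 353 = 5683 W
P_in = P_out / η = 5683 / 0.818 = 6947 W
I = P_in / (V·cosφ) = 6947 / (230 × 0.876) = 34.5 A

34.5 A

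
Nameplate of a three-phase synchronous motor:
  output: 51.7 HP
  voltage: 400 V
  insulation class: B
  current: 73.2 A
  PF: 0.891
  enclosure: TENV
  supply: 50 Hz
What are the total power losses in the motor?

P_in = √3·V·I·cosφ = 1.732×400×73.2×0.891 = 45185 W
P_out = 51.7×746 = 38568 W
Losses = P_in − P_out = 45185 − 38568 = 6617 W

6620 W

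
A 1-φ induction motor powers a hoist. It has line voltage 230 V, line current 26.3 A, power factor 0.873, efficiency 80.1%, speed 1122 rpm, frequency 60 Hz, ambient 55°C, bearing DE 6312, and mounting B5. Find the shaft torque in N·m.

36 N·m

P_in = V·I·cosφ = 230 × 26.3 × 0.873 = 5281 W
P_out = η·P_in = 0.801 × 5281 = 4230 W
n = 1122 rpm
ω = 2π×1122/60 = 117.5 rad/s
τ = P_out/ω = 4230/117.5 = 36 N·m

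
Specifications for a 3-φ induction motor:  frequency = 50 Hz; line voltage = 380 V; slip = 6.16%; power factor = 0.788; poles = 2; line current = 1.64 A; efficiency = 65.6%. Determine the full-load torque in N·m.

P_in = √3·V·I·cosφ = 1.732 × 380 × 1.64 × 0.788 = 851 W
P_out = η·P_in = 0.656 × 851 = 558 W
n_s = 120×50/2 = 3000 rpm; n = 3000×(1−0.0616) = 2815 rpm
ω = 2π×2815/60 = 294.8 rad/s
τ = P_out/ω = 558/294.8 = 1.89 N·m

1.89 N·m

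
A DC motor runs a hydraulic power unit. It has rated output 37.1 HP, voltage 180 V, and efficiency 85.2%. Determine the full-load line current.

180 A

P_out = 37.1 × 746 = 27677 W
P_in = P_out / η = 27677 / 0.852 = 32485 W
I = P_in / V = 32485 / 180 = 180 A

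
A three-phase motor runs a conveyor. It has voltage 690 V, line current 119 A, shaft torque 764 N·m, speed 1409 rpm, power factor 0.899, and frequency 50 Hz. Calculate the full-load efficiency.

ω = 2π × 1409/60 = 147.6 rad/s; P_out = τω = 764 × 147.6 = 112766 W
P_in = √3·V_L·I_L·cosφ = 1.732 × 690 × 119 × 0.899 = 127851 W
η = P_out / P_in = 112766 / 127851 = 0.882 = 88.2%

88.2 %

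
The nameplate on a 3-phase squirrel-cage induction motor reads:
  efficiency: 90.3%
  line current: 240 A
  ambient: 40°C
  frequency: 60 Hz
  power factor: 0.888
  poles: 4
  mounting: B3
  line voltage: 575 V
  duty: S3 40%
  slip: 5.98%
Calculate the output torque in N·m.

P_in = √3·V·I·cosφ = 1.732 × 575 × 240 × 0.888 = 212246 W
P_out = η·P_in = 0.903 × 212246 = 191658 W
n_s = 120×60/4 = 1800 rpm; n = 1800×(1−0.0598) = 1692 rpm
ω = 2π×1692/60 = 177.2 rad/s
τ = P_out/ω = 191658/177.2 = 1080 N·m

1080 N·m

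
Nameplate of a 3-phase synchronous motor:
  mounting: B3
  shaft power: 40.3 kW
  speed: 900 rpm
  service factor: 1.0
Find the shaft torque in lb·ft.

ω = 2π × 900/60 = 94.25 rad/s
τ = P/ω = 40300/94.25 = 427.6 N·m
In lb·ft: 427.6/1.356 = 315 lb·ft

315 lb·ft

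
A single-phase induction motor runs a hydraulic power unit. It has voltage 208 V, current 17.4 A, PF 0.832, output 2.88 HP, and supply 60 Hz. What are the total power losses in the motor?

863 W

P_in = V·I·cosφ = 208×17.4×0.832 = 3011 W
P_out = 2.88×746 = 2148 W
Losses = P_in − P_out = 3011 − 2148 = 863 W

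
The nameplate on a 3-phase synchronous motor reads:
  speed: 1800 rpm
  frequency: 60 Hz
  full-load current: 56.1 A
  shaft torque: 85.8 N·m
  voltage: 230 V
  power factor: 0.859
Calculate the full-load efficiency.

ω = 2π × 1800/60 = 188.5 rad/s; P_out = τω = 85.8 × 188.5 = 16173 W
P_in = √3·V_L·I_L·cosφ = 1.732 × 230 × 56.1 × 0.859 = 19197 W
η = P_out / P_in = 16173 / 19197 = 0.842 = 84.2%

84.2 %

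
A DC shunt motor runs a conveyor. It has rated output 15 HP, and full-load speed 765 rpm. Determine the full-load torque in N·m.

P_out = 15 × 746 = 11190 W
ω = 2π × 765/60 = 80.11 rad/s
τ = P_out/ω = 11190/80.11 = 140 N·m

140 N·m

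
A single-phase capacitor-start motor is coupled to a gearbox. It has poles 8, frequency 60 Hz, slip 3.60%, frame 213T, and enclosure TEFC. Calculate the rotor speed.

868 rpm

n_s = 120f/p = 120×60/8 = 900 rpm
n = n_s(1 − s) = 900 × (1 − 0.036) = 868 rpm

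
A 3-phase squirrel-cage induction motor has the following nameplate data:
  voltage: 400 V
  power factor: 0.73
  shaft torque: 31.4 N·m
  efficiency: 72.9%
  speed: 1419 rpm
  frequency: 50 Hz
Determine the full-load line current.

12.7 A

ω = 2π×1419/60 = 148.6 rad/s; P_out = τω = 31.4 × 148.6 = 4666 W
P_in = P_out / η = 4666 / 0.729 = 6401 W
I_L = P_in / (√3·V_L·cosφ) = 6401 / (1.732 × 400 × 0.73) = 12.7 A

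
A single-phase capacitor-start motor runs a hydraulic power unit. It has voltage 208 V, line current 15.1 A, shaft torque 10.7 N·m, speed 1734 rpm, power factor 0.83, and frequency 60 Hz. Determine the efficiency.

ω = 2π × 1734/60 = 181.6 rad/s; P_out = τω = 10.7 × 181.6 = 1943 W
P_in = V·I·cosφ = 208 × 15.1 × 0.83 = 2607 W
η = P_out / P_in = 1943 / 2607 = 0.745 = 74.5%

74.5 %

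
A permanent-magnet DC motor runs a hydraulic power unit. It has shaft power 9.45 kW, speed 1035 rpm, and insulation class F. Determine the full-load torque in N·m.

87.2 N·m

ω = 2π × 1035/60 = 108.4 rad/s
τ = P/ω = 9450/108.4 = 87.2 N·m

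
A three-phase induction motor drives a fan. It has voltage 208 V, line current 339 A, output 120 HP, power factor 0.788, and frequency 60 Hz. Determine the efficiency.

93.0 %

P_out = 120 × 746 = 89520 W
P_in = √3·V_L·I_L·cosφ = 1.732 × 208 × 339 × 0.788 = 96236 W
η = P_out / P_in = 89520 / 96236 = 0.930 = 93.0%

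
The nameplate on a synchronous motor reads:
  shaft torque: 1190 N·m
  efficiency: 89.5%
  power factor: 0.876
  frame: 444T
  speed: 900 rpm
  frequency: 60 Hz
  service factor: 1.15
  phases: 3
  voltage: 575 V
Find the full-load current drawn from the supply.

ω = 2π×900/60 = 94.25 rad/s; P_out = τω = 1190 × 94.25 = 112158 W
P_in = P_out / η = 112158 / 0.895 = 125316 W
I_L = P_in / (√3·V_L·cosφ) = 125316 / (1.732 × 575 × 0.876) = 144 A

144 A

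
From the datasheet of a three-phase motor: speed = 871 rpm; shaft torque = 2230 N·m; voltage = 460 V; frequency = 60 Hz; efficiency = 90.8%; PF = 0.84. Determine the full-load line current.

ω = 2π×871/60 = 91.21 rad/s; P_out = τω = 2230 × 91.21 = 203398 W
P_in = P_out / η = 203398 / 0.908 = 224007 W
I_L = P_in / (√3·V_L·cosφ) = 224007 / (1.732 × 460 × 0.84) = 335 A

335 A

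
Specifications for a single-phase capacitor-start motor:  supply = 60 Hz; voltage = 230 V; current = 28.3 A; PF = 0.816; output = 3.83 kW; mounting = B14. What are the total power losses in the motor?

1480 W

P_in = V·I·cosφ = 230×28.3×0.816 = 5311 W
P_out = 3830 W
Losses = P_in − P_out = 5311 − 3830 = 1481 W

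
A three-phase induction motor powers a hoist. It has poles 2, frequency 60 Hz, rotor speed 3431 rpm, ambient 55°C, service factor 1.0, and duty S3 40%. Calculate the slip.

n_s = 120f/p = 120×60/2 = 3600 rpm
s = (n_s − n)/n_s = (3600 − 3431)/3600 = 0.0469

4.7 %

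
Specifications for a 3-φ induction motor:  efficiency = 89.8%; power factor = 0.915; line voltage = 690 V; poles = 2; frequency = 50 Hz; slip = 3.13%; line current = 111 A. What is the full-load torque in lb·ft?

P_in = √3·V·I·cosφ = 1.732 × 690 × 111 × 0.915 = 121378 W
P_out = η·P_in = 0.898 × 121378 = 108997 W
n_s = 120×50/2 = 3000 rpm; n = 3000×(1−0.0313) = 2906 rpm
ω = 2π×2906/60 = 304.3 rad/s
τ = P_out/ω = 108997/304.3 = 358.2 N·m
In lb·ft: 358.2/1.356 = 264 lb·ft

264 lb·ft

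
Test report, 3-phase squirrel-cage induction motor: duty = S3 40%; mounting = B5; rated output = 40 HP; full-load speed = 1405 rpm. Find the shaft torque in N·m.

P_out = 40 × 746 = 29840 W
ω = 2π × 1405/60 = 147.1 rad/s
τ = P_out/ω = 29840/147.1 = 203 N·m

203 N·m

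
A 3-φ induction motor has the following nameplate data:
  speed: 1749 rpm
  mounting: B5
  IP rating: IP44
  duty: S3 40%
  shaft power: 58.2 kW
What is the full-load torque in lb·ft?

ω = 2π × 1749/60 = 183.2 rad/s
τ = P/ω = 58200/183.2 = 317.7 N·m
In lb·ft: 317.7/1.356 = 234 lb·ft

234 lb·ft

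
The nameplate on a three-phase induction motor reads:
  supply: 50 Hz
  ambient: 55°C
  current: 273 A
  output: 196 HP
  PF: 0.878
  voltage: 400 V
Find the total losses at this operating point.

19.8 kW

P_in = √3·V·I·cosφ = 1.732×400×273×0.878 = 166060 W
P_out = 196×746 = 146216 W
Losses = P_in − P_out = 166060 − 146216 = 19844 W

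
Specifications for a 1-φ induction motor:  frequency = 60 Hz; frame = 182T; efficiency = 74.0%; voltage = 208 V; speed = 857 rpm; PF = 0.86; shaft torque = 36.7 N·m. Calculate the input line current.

ω = 2π×857/60 = 89.74 rad/s; P_out = τω = 36.7 × 89.74 = 3293 W
P_in = P_out / η = 3293 / 0.740 = 4450 W
I = P_in / (V·cosφ) = 4450 / (208 × 0.86) = 24.9 A

24.9 A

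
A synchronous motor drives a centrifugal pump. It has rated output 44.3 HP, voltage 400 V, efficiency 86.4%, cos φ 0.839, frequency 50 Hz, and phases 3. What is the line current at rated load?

65.8 A

P_out = 44.3 × 746 = 33048 W
P_in = P_out / η = 33048 / 0.864 = 38250 W
I_L = P_in / (√3·V_L·cosφ) = 38250 / (1.732 × 400 × 0.839) = 65.8 A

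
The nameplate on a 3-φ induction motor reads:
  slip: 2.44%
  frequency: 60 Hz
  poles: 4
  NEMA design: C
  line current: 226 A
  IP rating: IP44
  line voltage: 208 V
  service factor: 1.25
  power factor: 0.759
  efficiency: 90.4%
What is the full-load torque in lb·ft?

P_in = √3·V·I·cosφ = 1.732 × 208 × 226 × 0.759 = 61796 W
P_out = η·P_in = 0.904 × 61796 = 55864 W
n_s = 120×60/4 = 1800 rpm; n = 1800×(1−0.0244) = 1756 rpm
ω = 2π×1756/60 = 183.9 rad/s
τ = P_out/ω = 55864/183.9 = 303.8 N·m
In lb·ft: 303.8/1.356 = 224 lb·ft

224 lb·ft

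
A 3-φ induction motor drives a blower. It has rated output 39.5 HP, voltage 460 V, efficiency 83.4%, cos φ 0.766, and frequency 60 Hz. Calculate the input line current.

57.9 A

P_out = 39.5 × 746 = 29467 W
P_in = P_out / η = 29467 / 0.834 = 35332 W
I_L = P_in / (√3·V_L·cosφ) = 35332 / (1.732 × 460 × 0.766) = 57.9 A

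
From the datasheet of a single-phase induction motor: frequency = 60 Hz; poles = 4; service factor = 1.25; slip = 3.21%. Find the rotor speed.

n_s = 120f/p = 120×60/4 = 1800 rpm
n = n_s(1 − s) = 1800 × (1 − 0.0321) = 1742 rpm

1742 rpm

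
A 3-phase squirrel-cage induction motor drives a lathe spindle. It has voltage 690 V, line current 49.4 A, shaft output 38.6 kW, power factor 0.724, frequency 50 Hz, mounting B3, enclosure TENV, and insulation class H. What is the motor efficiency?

P_out = 38.6 kW = 38600 W
P_in = √3·V_L·I_L·cosφ = 1.732 × 690 × 49.4 × 0.724 = 42743 W
η = P_out / P_in = 38600 / 42743 = 0.903 = 90.3%

90.3 %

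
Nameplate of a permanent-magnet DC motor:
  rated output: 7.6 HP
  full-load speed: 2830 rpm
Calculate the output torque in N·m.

19.1 N·m

P_out = 7.6 × 746 = 5670 W
ω = 2π × 2830/60 = 296.4 rad/s
τ = P_out/ω = 5670/296.4 = 19.1 N·m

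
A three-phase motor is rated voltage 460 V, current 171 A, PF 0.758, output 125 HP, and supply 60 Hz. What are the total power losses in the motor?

P_in = √3·V·I·cosφ = 1.732×460×171×0.758 = 103269 W
P_out = 125×746 = 93250 W
Losses = P_in − P_out = 103269 − 93250 = 10019 W

10000 W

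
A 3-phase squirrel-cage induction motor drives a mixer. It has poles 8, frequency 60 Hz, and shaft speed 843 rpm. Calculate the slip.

n_s = 120f/p = 120×60/8 = 900 rpm
s = (n_s − n)/n_s = (900 − 843)/900 = 0.0633

6.33 %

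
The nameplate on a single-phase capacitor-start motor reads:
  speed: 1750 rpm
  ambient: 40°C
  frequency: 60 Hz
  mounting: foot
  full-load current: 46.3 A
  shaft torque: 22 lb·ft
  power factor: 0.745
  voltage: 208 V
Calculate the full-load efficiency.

76.2 %

τ = 22 lb·ft × 1.356 = 29.83 N·m
ω = 2π × 1750/60 = 183.3 rad/s; P_out = τω = 29.83 × 183.3 = 5468 W
P_in = V·I·cosφ = 208 × 46.3 × 0.745 = 7175 W
η = P_out / P_in = 5468 / 7175 = 0.762 = 76.2%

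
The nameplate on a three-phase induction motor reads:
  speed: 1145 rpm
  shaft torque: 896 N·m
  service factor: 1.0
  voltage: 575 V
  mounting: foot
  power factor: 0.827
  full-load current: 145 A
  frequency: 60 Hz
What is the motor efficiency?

ω = 2π × 1145/60 = 119.9 rad/s; P_out = τω = 896 × 119.9 = 107430 W
P_in = √3·V_L·I_L·cosφ = 1.732 × 575 × 145 × 0.827 = 119423 W
η = P_out / P_in = 107430 / 119423 = 0.900 = 90.0%

90.0 %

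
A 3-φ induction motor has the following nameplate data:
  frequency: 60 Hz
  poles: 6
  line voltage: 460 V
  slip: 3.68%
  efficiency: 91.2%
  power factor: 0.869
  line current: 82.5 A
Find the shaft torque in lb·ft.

317 lb·ft

P_in = √3·V·I·cosφ = 1.732 × 460 × 82.5 × 0.869 = 57119 W
P_out = η·P_in = 0.912 × 57119 = 52093 W
n_s = 120×60/6 = 1200 rpm; n = 1200×(1−0.0368) = 1156 rpm
ω = 2π×1156/60 = 121.1 rad/s
τ = P_out/ω = 52093/121.1 = 430.2 N·m
In lb·ft: 430.2/1.356 = 317 lb·ft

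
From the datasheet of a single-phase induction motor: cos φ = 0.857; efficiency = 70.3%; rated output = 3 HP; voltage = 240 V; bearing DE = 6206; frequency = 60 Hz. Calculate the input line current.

15.5 A

P_out = 3 × 746 = 2238 W
P_in = P_out / η = 2238 / 0.703 = 3183 W
I = P_in / (V·cosφ) = 3183 / (240 × 0.857) = 15.5 A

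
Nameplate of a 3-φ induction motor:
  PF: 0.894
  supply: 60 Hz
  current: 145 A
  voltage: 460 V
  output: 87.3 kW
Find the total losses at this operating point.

P_in = √3·V·I·cosφ = 1.732×460×145×0.894 = 103279 W
P_out = 87300 W
Losses = P_in − P_out = 103279 − 87300 = 15979 W

16000 W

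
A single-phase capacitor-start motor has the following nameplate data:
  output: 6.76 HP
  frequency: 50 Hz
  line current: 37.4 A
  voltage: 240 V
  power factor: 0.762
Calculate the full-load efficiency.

P_out = 6.76 × 746 = 5043 W
P_in = V·I·cosφ = 240 × 37.4 × 0.762 = 6840 W
η = P_out / P_in = 5043 / 6840 = 0.737 = 73.7%

73.7 %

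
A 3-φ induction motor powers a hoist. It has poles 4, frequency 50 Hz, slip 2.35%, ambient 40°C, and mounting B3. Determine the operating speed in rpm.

1465 rpm

n_s = 120f/p = 120×50/4 = 1500 rpm
n = n_s(1 − s) = 1500 × (1 − 0.0235) = 1465 rpm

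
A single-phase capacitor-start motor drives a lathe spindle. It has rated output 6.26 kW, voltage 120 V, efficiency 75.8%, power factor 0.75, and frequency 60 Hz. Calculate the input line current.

P_out = 6.26 kW = 6260 W
P_in = P_out / η = 6260 / 0.758 = 8259 W
I = P_in / (V·cosφ) = 8259 / (120 × 0.75) = 91.8 A

91.8 A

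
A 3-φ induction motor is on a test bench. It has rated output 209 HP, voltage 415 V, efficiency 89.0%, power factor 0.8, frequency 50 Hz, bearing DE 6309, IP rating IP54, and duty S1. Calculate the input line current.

P_out = 209 × 746 = 155914 W
P_in = P_out / η = 155914 / 0.890 = 175184 W
I_L = P_in / (√3·V_L·cosφ) = 175184 / (1.732 × 415 × 0.8) = 305 A

305 A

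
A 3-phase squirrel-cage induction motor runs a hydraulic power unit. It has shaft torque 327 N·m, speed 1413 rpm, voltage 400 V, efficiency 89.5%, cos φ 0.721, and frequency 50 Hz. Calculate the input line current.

108 A

ω = 2π×1413/60 = 148 rad/s; P_out = τω = 327 × 148 = 48396 W
P_in = P_out / η = 48396 / 0.895 = 54074 W
I_L = P_in / (√3·V_L·cosφ) = 54074 / (1.732 × 400 × 0.721) = 108 A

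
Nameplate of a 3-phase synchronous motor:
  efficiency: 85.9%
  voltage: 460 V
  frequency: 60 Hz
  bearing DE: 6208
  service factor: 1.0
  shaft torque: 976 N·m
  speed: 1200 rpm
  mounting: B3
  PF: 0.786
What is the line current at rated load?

228 A

ω = 2π×1200/60 = 125.7 rad/s; P_out = τω = 976 × 125.7 = 122683 W
P_in = P_out / η = 122683 / 0.859 = 142821 W
I_L = P_in / (√3·V_L·cosφ) = 142821 / (1.732 × 460 × 0.786) = 228 A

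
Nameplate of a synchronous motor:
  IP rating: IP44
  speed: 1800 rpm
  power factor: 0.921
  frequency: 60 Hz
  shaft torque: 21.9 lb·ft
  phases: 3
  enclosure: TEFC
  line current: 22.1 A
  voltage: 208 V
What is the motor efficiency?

76.3 %

τ = 21.9 lb·ft × 1.356 = 29.7 N·m
ω = 2π × 1800/60 = 188.5 rad/s; P_out = τω = 29.7 × 188.5 = 5598 W
P_in = √3·V_L·I_L·cosφ = 1.732 × 208 × 22.1 × 0.921 = 7333 W
η = P_out / P_in = 5598 / 7333 = 0.763 = 76.3%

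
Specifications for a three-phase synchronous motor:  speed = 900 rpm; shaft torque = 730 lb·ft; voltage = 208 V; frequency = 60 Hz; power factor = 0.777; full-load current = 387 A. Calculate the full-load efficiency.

τ = 730 lb·ft × 1.356 = 989.9 N·m
ω = 2π × 900/60 = 94.25 rad/s; P_out = τω = 989.9 × 94.25 = 93298 W
P_in = √3·V_L·I_L·cosφ = 1.732 × 208 × 387 × 0.777 = 108329 W
η = P_out / P_in = 93298 / 108329 = 0.861 = 86.1%

86.1 %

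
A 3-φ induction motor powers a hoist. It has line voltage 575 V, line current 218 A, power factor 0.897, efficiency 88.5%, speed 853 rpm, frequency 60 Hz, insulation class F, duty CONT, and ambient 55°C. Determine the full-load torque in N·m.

P_in = √3·V·I·cosφ = 1.732 × 575 × 218 × 0.897 = 194744 W
P_out = η·P_in = 0.885 × 194744 = 172348 W
n = 853 rpm
ω = 2π×853/60 = 89.33 rad/s
τ = P_out/ω = 172348/89.33 = 1930 N·m

1930 N·m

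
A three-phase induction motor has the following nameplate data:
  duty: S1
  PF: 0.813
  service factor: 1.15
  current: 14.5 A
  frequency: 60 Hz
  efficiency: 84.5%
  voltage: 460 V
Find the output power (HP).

10.6 HP

P_in = √3·V·I·cosφ = 1.732 × 460 × 14.5 × 0.813 = 9392 W
P_out = η·P_in = 0.845 × 9392 = 7936 W
= 7936/746 = 10.6 HP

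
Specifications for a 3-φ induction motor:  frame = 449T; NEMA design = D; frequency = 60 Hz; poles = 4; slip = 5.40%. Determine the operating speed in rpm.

1703 rpm

n_s = 120f/p = 120×60/4 = 1800 rpm
n = n_s(1 − s) = 1800 × (1 − 0.054) = 1703 rpm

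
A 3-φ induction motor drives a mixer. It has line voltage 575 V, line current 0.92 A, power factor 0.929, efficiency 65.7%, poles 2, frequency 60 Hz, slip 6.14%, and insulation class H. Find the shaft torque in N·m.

1.58 N·m

P_in = √3·V·I·cosφ = 1.732 × 575 × 0.92 × 0.929 = 851 W
P_out = η·P_in = 0.657 × 851 = 559 W
n_s = 120×60/2 = 3600 rpm; n = 3600×(1−0.0614) = 3379 rpm
ω = 2π×3379/60 = 353.8 rad/s
τ = P_out/ω = 559/353.8 = 1.58 N·m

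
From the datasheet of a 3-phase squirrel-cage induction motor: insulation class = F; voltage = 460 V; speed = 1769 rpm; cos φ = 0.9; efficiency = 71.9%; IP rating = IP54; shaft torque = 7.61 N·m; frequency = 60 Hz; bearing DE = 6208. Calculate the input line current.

2.73 A

ω = 2π×1769/60 = 185.2 rad/s; P_out = τω = 7.61 × 185.2 = 1409 W
P_in = P_out / η = 1409 / 0.719 = 1960 W
I_L = P_in / (√3·V_L·cosφ) = 1960 / (1.732 × 460 × 0.9) = 2.73 A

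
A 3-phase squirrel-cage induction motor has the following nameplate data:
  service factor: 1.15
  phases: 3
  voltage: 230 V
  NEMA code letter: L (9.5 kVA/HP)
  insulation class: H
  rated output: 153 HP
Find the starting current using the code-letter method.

S_LR = 9.5 × 153 = 1453.5 kVA
I_LR = S_LR/(√3·V_L) = 1453500/(1.732×230) = 3650 A

3650 A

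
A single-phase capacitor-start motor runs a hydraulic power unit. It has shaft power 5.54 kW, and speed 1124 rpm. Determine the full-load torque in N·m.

47.1 N·m

ω = 2π × 1124/60 = 117.7 rad/s
τ = P/ω = 5540/117.7 = 47.1 N·m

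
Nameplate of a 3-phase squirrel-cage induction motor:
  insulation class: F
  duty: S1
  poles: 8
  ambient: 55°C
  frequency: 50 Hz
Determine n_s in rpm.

n_s = 120f/p = 120×50/8 = 750 rpm

750 rpm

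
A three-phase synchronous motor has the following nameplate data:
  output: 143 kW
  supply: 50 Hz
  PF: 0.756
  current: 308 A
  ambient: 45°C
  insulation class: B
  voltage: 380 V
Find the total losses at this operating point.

P_in = √3·V·I·cosφ = 1.732×380×308×0.756 = 153251 W
P_out = 143000 W
Losses = P_in − P_out = 153251 − 143000 = 10251 W

10300 W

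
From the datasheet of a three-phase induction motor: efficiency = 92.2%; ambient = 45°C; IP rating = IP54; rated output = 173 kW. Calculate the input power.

188 kW

P_out = 173000 W
P_in = P_out/η = 173000/0.922 = 187636 W = 188 kW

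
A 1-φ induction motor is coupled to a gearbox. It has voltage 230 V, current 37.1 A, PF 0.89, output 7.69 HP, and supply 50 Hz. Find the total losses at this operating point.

1860 W

P_in = V·I·cosφ = 230×37.1×0.89 = 7594 W
P_out = 7.69×746 = 5737 W
Losses = P_in − P_out = 7594 − 5737 = 1857 W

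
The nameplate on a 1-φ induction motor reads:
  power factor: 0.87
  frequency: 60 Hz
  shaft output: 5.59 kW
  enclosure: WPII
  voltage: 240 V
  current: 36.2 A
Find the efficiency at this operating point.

P_out = 5.59 kW = 5590 W
P_in = V·I·cosφ = 240 × 36.2 × 0.87 = 7559 W
η = P_out / P_in = 5590 / 7559 = 0.740 = 74.0%

74.0 %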